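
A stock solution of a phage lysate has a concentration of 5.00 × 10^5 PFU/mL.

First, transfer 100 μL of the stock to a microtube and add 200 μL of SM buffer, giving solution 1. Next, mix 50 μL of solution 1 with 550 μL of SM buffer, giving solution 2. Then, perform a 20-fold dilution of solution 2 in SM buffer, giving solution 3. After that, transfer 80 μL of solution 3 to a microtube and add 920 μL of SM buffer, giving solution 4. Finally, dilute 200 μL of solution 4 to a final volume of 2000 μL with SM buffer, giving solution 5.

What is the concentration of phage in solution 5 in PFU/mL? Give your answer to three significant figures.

Step 1: 100 μL + 200 μL = 300 μL total → factor 300/100 = 3
Step 2: 50 μL + 550 μL = 600 μL total → factor 600/50 = 12
Step 3: 20-fold → factor 20
Step 4: 80 μL + 920 μL = 1000 μL total → factor 1000/80 = 12.5
Step 5: 200 μL brought to 2000 μL → factor 2000/200 = 10
Overall dilution factor = 3 × 12 × 20 × 12.5 × 10 = 90000
Final = 5.00 × 10^5 PFU/mL / 90000 = 5.56 PFU/mL

5.56 PFU/mL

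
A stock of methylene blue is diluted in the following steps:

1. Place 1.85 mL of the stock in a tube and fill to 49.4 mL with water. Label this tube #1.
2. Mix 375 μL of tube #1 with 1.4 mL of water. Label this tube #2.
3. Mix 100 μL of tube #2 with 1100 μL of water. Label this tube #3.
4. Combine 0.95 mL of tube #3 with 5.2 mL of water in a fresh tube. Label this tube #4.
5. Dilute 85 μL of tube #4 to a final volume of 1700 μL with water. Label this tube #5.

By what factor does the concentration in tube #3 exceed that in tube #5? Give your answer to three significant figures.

Step 1: 1.85 mL brought to 49.4 mL → factor 49.4/1.85 = 26.703
Step 2: 375 μL + 1.4 mL = 1775 μL total → factor 1775/375 = 4.7333
Step 3: 100 μL + 1100 μL = 1200 μL total → factor 1200/100 = 12
Step 4: 0.95 mL + 5.2 mL = 6.15 mL total → factor 6.15/0.95 = 6.4737
Step 5: 85 μL brought to 1700 μL → factor 1700/85 = 20
Dilution factor to tube #3 = 1516.7; to tube #5 = 1.9637 × 10^5
[tube #3]/[tube #5] = (factor to tube #5)/(factor to tube #3) = 1.9637 × 10^5/1516.7 = 129

129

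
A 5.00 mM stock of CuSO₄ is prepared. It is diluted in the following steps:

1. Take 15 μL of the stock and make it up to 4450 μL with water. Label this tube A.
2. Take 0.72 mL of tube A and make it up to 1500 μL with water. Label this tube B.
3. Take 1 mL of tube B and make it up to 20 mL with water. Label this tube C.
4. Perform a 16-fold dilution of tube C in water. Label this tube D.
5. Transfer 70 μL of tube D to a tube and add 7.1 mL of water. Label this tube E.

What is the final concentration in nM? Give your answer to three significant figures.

0.247 nM

Step 1: 15 μL brought to 4450 μL → factor 4450/15 = 296.67
Step 2: 0.72 mL brought to 1500 μL → factor 1.5/0.72 = 2.0833
Step 3: 1 mL brought to 20 mL → factor 20/1 = 20
Step 4: 16-fold → factor 16
Step 5: 70 μL + 7.1 mL = 7170 μL total → factor 7170/70 = 102.43
Overall dilution factor = 296.67 × 2.0833 × 20 × 16 × 102.43 = 2.0258 × 10^7
Final = 5.00 mM / 2.0258 × 10^7 = 2.468 × 10^-7 mM = 0.247 nM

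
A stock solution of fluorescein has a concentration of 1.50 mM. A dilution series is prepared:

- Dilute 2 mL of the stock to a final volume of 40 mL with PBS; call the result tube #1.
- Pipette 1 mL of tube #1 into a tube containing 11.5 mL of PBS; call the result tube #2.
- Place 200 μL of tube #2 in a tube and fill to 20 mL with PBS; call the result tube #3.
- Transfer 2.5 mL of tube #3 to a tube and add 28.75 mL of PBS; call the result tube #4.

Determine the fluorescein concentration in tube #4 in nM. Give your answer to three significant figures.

Step 1: 2 mL brought to 40 mL → factor 40/2 = 20
Step 2: 1 mL + 11.5 mL = 12.5 mL total → factor 12.5/1 = 12.5
Step 3: 200 μL brought to 20 mL → factor 20000/200 = 100
Step 4: 2.5 mL + 28.75 mL = 31.25 mL total → factor 31.25/2.5 = 12.5
Overall dilution factor = 20 × 12.5 × 100 × 12.5 = 3.125 × 10^5
Final = 1.50 mM / 3.125 × 10^5 = 4.800 × 10^-6 mM = 4.80 nM

4.80 nM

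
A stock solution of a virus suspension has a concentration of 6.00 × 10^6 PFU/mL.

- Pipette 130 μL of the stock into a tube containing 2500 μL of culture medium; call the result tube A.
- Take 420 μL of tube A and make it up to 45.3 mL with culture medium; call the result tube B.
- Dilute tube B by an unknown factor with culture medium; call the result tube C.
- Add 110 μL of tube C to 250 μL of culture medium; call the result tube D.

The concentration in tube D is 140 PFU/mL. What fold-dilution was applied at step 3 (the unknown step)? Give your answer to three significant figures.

Step 1: 130 μL + 2500 μL = 2630 μL total → factor 2630/130 = 20.231
Step 2: 420 μL brought to 45.3 mL → factor 45300/420 = 107.86
Step 3: unknown factor x
Step 4: 110 μL + 250 μL = 360 μL total → factor 360/110 = 3.2727
Product of known-step factors = 7141.2
Overall factor = 6.00 × 10^6 PFU/mL / (140 PFU/mL) = 42857
x = 42857 / 7141.2 = 6.00

6.00-fold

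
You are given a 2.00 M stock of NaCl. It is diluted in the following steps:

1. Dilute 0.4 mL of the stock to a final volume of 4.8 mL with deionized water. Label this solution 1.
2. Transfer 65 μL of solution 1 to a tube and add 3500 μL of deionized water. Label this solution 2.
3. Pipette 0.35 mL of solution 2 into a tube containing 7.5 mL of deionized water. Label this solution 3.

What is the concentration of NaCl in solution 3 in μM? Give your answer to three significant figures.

135 μM

Step 1: 0.4 mL brought to 4.8 mL → factor 4.8/0.4 = 12
Step 2: 65 μL + 3500 μL = 3565 μL total → factor 3565/65 = 54.846
Step 3: 0.35 mL + 7.5 mL = 7.85 mL total → factor 7.85/0.35 = 22.429
Overall dilution factor = 12 × 54.846 × 22.429 = 14761
Final = 2.00 M / 14761 = 0.0001355 M = 135 μM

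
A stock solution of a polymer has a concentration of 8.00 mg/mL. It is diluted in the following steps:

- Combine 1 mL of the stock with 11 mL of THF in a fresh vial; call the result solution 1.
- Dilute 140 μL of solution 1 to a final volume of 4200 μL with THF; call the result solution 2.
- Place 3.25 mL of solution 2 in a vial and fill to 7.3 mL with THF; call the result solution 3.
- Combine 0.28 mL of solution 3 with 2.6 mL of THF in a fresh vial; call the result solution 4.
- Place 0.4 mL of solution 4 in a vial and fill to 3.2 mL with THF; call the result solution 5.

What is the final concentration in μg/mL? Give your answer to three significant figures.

Step 1: 1 mL + 11 mL = 12 mL total → factor 12/1 = 12
Step 2: 140 μL brought to 4200 μL → factor 4200/140 = 30
Step 3: 3.25 mL brought to 7.3 mL → factor 7.3/3.25 = 2.2462
Step 4: 0.28 mL + 2.6 mL = 2.88 mL total → factor 2.88/0.28 = 10.286
Step 5: 0.4 mL brought to 3.2 mL → factor 3.2/0.4 = 8
Overall dilution factor = 12 × 30 × 2.2462 × 10.286 × 8 = 66537
Final = 8.00 mg/mL / 66537 = 0.0001202 mg/mL = 0.120 μg/mL

0.120 μg/mL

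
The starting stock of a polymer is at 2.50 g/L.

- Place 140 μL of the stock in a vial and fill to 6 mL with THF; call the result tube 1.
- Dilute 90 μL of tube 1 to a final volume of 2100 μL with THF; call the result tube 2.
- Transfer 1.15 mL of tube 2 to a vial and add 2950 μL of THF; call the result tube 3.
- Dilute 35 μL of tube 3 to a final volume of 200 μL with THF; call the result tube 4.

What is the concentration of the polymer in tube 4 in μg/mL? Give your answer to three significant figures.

Step 1: 140 μL brought to 6 mL → factor 6000/140 = 42.857
Step 2: 90 μL brought to 2100 μL → factor 2100/90 = 23.333
Step 3: 1.15 mL + 2950 μL = 4.1 mL total → factor 4.1/1.15 = 3.5652
Step 4: 35 μL brought to 200 μL → factor 200/35 = 5.7143
Overall dilution factor = 42.857 × 23.333 × 3.5652 × 5.7143 = 20373
Final = 2.50 g/L / 20373 = 0.0001227 g/L = 0.123 μg/mL

0.123 μg/mL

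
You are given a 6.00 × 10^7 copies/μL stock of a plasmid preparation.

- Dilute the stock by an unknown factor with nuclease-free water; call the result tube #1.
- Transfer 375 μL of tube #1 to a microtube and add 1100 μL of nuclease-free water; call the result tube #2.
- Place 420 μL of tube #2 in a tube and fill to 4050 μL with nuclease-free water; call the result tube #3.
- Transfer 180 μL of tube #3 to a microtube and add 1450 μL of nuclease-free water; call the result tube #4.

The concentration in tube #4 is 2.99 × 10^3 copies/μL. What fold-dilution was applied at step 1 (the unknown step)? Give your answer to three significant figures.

58.4-fold

Step 1: unknown factor x
Step 2: 375 μL + 1100 μL = 1475 μL total → factor 1475/375 = 3.9333
Step 3: 420 μL brought to 4050 μL → factor 4050/420 = 9.6429
Step 4: 180 μL + 1450 μL = 1630 μL total → factor 1630/180 = 9.0556
Product of known-step factors = 343.46
Overall factor = 6.00 × 10^7 copies/μL / (2.99 × 10^3 copies/μL) = 20067
x = 20067 / 343.46 = 58.4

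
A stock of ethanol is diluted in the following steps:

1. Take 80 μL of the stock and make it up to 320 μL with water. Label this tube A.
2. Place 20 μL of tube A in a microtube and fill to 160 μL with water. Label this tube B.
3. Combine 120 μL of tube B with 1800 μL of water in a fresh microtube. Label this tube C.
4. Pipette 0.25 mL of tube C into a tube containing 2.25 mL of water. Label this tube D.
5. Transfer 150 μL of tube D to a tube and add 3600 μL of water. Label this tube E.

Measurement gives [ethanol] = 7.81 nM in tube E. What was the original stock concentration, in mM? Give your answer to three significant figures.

Step 1: 80 μL brought to 320 μL → factor 320/80 = 4
Step 2: 20 μL brought to 160 μL → factor 160/20 = 8
Step 3: 120 μL + 1800 μL = 1920 μL total → factor 1920/120 = 16
Step 4: 0.25 mL + 2.25 mL = 2.5 mL total → factor 2.5/0.25 = 10
Step 5: 150 μL + 3600 μL = 3750 μL total → factor 3750/150 = 25
Overall dilution factor = 4 × 8 × 16 × 10 × 25 = 1.28 × 10^5
Stock = 7.81 nM × 1.28 × 10^5 = 9.997 × 10^5 nM = 1.00 mM

1.00 mM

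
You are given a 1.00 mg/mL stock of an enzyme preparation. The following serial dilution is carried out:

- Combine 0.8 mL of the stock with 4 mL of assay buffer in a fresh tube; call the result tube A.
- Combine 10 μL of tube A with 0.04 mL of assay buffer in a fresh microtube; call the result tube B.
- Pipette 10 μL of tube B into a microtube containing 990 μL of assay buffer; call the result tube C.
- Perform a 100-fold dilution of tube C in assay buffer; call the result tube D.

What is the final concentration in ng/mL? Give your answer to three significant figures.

3.33 ng/mL

Step 1: 0.8 mL + 4 mL = 4.8 mL total → factor 4.8/0.8 = 6
Step 2: 10 μL + 0.04 mL = 50 μL total → factor 50/10 = 5
Step 3: 10 μL + 990 μL = 1000 μL total → factor 1000/10 = 100
Step 4: 100-fold → factor 100
Overall dilution factor = 6 × 5 × 100 × 100 = 3 × 10^5
Final = 1.00 mg/mL / 3 × 10^5 = 3.333 × 10^-6 mg/mL = 3.33 ng/mL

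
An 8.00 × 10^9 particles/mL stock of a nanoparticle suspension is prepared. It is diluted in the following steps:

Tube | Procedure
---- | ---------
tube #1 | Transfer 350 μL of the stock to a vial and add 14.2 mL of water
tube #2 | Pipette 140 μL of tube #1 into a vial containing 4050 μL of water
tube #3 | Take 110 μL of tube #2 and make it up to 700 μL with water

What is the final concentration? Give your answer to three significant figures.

Step 1: 350 μL + 14.2 mL = 14550 μL total → factor 14550/350 = 41.571
Step 2: 140 μL + 4050 μL = 4190 μL total → factor 4190/140 = 29.929
Step 3: 110 μL brought to 700 μL → factor 700/110 = 6.3636
Overall dilution factor = 41.571 × 29.929 × 6.3636 = 7917.5
Final = 8.00 × 10^9 particles/mL / 7917.5 = 1.01 × 10^6 particles/mL

1.01 × 10^6 particles/mL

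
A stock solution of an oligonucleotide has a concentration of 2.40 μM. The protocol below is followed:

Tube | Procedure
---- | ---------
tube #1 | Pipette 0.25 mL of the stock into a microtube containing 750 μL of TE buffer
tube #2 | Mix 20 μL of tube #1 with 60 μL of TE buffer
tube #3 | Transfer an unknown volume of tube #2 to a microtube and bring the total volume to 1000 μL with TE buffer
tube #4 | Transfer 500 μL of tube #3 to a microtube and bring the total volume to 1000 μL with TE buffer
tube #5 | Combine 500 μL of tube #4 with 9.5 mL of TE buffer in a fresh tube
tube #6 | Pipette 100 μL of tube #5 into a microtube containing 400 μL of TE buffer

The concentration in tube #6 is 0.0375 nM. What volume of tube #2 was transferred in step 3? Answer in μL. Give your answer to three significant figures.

50.0 μL

Step 1: 0.25 mL + 750 μL = 1 mL total → factor 1/0.25 = 4
Step 2: 20 μL + 60 μL = 80 μL total → factor 80/20 = 4
Step 3: v brought to 1000 μL → factor = 1000 μL/v
Step 4: 500 μL brought to 1000 μL → factor 1000/500 = 2
Step 5: 500 μL + 9.5 mL = 10000 μL total → factor 10000/500 = 20
Step 6: 100 μL + 400 μL = 500 μL total → factor 500/100 = 5
Product of known-step factors = 3200
Overall factor = 2.40 μM / (0.0375 nM) = 64000
Step-3 factor = 64000 / 3200 = 20
v = 1000 μL / 20 = 50.0 μL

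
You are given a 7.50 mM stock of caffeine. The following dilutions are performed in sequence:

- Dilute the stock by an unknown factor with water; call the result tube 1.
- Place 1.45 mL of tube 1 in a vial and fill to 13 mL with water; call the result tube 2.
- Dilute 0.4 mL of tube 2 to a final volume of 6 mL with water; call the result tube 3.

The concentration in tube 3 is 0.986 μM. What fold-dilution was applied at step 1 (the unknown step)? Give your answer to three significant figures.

56.6-fold

Step 1: unknown factor x
Step 2: 1.45 mL brought to 13 mL → factor 13/1.45 = 8.9655
Step 3: 0.4 mL brought to 6 mL → factor 6/0.4 = 15
Product of known-step factors = 134.48
Overall factor = 7.50 mM / (0.986 μM) = 7606.5
x = 7606.5 / 134.48 = 56.6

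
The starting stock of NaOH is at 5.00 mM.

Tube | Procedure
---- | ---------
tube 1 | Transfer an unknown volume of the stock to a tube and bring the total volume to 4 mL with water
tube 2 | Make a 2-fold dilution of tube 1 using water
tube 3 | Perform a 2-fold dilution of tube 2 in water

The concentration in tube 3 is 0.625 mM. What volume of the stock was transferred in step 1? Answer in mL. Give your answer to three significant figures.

2.00 mL

Step 1: v brought to 4 mL → factor = 4 mL/v
Step 2: 2-fold → factor 2
Step 3: 2-fold → factor 2
Product of known-step factors = 4
Overall factor = 5.00 mM / (0.625 mM) = 8
Step-1 factor = 8 / 4 = 2
v = 4 mL / 2 = 2.00 mL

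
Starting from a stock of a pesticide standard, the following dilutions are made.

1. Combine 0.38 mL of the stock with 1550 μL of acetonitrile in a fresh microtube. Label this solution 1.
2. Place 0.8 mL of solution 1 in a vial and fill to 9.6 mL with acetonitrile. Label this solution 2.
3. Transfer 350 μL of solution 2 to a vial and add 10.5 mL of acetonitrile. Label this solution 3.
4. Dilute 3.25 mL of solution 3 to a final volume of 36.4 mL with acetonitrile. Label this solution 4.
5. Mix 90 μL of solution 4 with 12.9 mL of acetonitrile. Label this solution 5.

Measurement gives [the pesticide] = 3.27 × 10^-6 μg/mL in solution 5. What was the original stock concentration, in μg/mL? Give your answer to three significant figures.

9.99 μg/mL

Step 1: 0.38 mL + 1550 μL = 1.93 mL total → factor 1.93/0.38 = 5.0789
Step 2: 0.8 mL brought to 9.6 mL → factor 9.6/0.8 = 12
Step 3: 350 μL + 10.5 mL = 10850 μL total → factor 10850/350 = 31
Step 4: 3.25 mL brought to 36.4 mL → factor 36.4/3.25 = 11.2
Step 5: 90 μL + 12.9 mL = 12990 μL total → factor 12990/90 = 144.33
Overall dilution factor = 5.0789 × 12 × 31 × 11.2 × 144.33 = 3.0542 × 10^6
Stock = 3.27 × 10^-6 μg/mL × 3.0542 × 10^6 = 9.99 μg/mL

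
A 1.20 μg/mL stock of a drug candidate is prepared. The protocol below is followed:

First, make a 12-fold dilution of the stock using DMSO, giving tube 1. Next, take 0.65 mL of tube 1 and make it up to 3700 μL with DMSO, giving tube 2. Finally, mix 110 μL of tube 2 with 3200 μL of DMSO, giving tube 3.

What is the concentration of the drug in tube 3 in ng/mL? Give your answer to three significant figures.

Step 1: 12-fold → factor 12
Step 2: 0.65 mL brought to 3700 μL → factor 3.7/0.65 = 5.6923
Step 3: 110 μL + 3200 μL = 3310 μL total → factor 3310/110 = 30.091
Overall dilution factor = 12 × 5.6923 × 30.091 = 2055.4
Final = 1.20 μg/mL / 2055.4 = 0.0005838 μg/mL = 0.584 ng/mL

0.584 ng/mL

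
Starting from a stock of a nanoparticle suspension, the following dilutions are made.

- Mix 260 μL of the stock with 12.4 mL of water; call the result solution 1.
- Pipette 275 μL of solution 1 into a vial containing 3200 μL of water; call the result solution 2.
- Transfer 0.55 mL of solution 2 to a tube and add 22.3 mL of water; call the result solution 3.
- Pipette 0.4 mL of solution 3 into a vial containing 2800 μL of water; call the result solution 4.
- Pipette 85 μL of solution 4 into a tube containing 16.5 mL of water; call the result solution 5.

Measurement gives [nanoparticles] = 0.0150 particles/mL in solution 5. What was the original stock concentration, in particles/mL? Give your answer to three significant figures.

Step 1: 260 μL + 12.4 mL = 12660 μL total → factor 12660/260 = 48.692
Step 2: 275 μL + 3200 μL = 3475 μL total → factor 3475/275 = 12.636
Step 3: 0.55 mL + 22.3 mL = 22.85 mL total → factor 22.85/0.55 = 41.545
Step 4: 0.4 mL + 2800 μL = 3.2 mL total → factor 3.2/0.4 = 8
Step 5: 85 μL + 16.5 mL = 16585 μL total → factor 16585/85 = 195.12
Overall dilution factor = 48.692 × 12.636 × 41.545 × 8 × 195.12 = 3.9902 × 10^7
Stock = 0.0150 particles/mL × 3.9902 × 10^7 = 5.99 × 10^5 particles/mL

5.99 × 10^5 particles/mL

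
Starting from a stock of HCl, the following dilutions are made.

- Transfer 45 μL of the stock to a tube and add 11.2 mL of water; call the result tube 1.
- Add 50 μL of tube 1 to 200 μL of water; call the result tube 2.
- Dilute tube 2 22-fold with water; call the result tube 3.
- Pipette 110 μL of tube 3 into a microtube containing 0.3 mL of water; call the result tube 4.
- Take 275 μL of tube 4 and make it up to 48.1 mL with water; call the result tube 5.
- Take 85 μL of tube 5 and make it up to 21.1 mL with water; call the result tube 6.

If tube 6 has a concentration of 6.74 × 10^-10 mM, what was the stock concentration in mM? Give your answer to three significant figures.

3.00 mM

Step 1: 45 μL + 11.2 mL = 11245 μL total → factor 11245/45 = 249.89
Step 2: 50 μL + 200 μL = 250 μL total → factor 250/50 = 5
Step 3: 22-fold → factor 22
Step 4: 110 μL + 0.3 mL = 410 μL total → factor 410/110 = 3.7273
Step 5: 275 μL brought to 48.1 mL → factor 48100/275 = 174.91
Step 6: 85 μL brought to 21.1 mL → factor 21100/85 = 248.24
Overall dilution factor = 249.89 × 5 × 22 × 3.7273 × 174.91 × 248.24 = 4.4484 × 10^9
Stock = 6.74 × 10^-10 mM × 4.4484 × 10^9 = 3.00 mM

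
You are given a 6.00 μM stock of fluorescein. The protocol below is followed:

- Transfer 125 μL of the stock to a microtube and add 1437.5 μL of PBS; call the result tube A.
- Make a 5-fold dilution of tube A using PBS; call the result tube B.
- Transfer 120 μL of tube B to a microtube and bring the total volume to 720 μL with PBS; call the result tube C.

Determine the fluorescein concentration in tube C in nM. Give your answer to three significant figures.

Step 1: 125 μL + 1437.5 μL = 1562.5 μL total → factor 1562.5/125 = 12.5
Step 2: 5-fold → factor 5
Step 3: 120 μL brought to 720 μL → factor 720/120 = 6
Overall dilution factor = 12.5 × 5 × 6 = 375
Final = 6.00 μM / 375 = 0.01600 μM = 16.0 nM

16.0 nM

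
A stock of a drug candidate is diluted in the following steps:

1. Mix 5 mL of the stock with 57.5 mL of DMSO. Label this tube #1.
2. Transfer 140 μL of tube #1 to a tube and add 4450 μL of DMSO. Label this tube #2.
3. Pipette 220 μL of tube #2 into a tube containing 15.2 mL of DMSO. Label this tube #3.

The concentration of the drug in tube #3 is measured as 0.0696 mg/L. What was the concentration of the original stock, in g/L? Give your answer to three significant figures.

Step 1: 5 mL + 57.5 mL = 62.5 mL total → factor 62.5/5 = 12.5
Step 2: 140 μL + 4450 μL = 4590 μL total → factor 4590/140 = 32.786
Step 3: 220 μL + 15.2 mL = 15420 μL total → factor 15420/220 = 70.091
Overall dilution factor = 12.5 × 32.786 × 70.091 = 28725
Stock = 0.0696 mg/L × 28725 = 1999 mg/L = 2.00 g/L

2.00 g/L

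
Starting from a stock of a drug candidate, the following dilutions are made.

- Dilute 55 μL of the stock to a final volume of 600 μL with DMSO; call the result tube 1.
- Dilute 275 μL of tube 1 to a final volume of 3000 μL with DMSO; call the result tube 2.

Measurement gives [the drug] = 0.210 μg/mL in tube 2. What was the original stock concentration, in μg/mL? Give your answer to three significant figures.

25.0 μg/mL

Step 1: 55 μL brought to 600 μL → factor 600/55 = 10.909
Step 2: 275 μL brought to 3000 μL → factor 3000/275 = 10.909
Overall dilution factor = 10.909 × 10.909 = 119.01
Stock = 0.210 μg/mL × 119.01 = 25.0 μg/mL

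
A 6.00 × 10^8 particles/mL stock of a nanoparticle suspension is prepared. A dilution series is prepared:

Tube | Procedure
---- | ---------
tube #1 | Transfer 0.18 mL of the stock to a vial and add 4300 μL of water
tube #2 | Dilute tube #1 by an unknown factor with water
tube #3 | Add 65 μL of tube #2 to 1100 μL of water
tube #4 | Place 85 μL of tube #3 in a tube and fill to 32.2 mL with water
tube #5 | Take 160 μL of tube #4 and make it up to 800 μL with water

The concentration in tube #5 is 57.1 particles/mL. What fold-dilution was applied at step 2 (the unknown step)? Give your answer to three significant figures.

12.4-fold

Step 1: 0.18 mL + 4300 μL = 4.48 mL total → factor 4.48/0.18 = 24.889
Step 2: unknown factor x
Step 3: 65 μL + 1100 μL = 1165 μL total → factor 1165/65 = 17.923
Step 4: 85 μL brought to 32.2 mL → factor 32200/85 = 378.82
Step 5: 160 μL brought to 800 μL → factor 800/160 = 5
Product of known-step factors = 8.4494 × 10^5
Overall factor = 6.00 × 10^8 particles/mL / (57.1 particles/mL) = 1.0508 × 10^7
x = 1.0508 × 10^7 / 8.4494 × 10^5 = 12.4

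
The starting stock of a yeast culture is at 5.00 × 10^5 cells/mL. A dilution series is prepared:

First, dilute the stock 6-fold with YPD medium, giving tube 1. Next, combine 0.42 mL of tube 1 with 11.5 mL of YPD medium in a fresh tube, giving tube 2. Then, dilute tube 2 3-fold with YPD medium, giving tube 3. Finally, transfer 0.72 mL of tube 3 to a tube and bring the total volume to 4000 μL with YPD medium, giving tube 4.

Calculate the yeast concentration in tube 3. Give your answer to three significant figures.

Step 1: 6-fold → factor 6
Step 2: 0.42 mL + 11.5 mL = 11.92 mL total → factor 11.92/0.42 = 28.381
Step 3: 3-fold → factor 3
Dilution factor through tube 3 = 6 × 28.381 × 3 = 510.86
[tube 3] = 5.00 × 10^5 cells/mL / 510.86 = 979 cells/mL

979 cells/mL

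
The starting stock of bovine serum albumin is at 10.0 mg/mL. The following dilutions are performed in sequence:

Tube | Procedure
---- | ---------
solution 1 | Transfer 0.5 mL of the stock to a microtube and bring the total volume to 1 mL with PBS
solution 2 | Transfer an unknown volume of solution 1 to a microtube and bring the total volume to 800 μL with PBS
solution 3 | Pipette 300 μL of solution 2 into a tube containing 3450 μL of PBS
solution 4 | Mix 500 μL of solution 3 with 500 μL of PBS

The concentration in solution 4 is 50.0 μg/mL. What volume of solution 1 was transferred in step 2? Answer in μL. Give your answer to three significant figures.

200 μL

Step 1: 0.5 mL brought to 1 mL → factor 1/0.5 = 2
Step 2: v brought to 800 μL → factor = 800 μL/v
Step 3: 300 μL + 3450 μL = 3750 μL total → factor 3750/300 = 12.5
Step 4: 500 μL + 500 μL = 1000 μL total → factor 1000/500 = 2
Product of known-step factors = 50
Overall factor = 10.0 mg/mL / (50.0 μg/mL) = 200
Step-2 factor = 200 / 50 = 4
v = 800 μL / 4 = 200 μL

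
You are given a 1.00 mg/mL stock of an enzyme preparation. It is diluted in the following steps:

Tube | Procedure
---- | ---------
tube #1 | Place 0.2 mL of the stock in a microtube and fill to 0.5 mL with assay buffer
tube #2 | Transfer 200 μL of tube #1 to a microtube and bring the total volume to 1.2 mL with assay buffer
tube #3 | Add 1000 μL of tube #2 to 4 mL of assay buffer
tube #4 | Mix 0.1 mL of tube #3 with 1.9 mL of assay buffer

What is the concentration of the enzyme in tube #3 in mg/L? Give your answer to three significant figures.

13.3 mg/L

Step 1: 0.2 mL brought to 0.5 mL → factor 0.5/0.2 = 2.5
Step 2: 200 μL brought to 1.2 mL → factor 1200/200 = 6
Step 3: 1000 μL + 4 mL = 5000 μL total → factor 5000/1000 = 5
Dilution factor through tube #3 = 2.5 × 6 × 5 = 75
[tube #3] = 1.00 mg/mL / 75 = 0.01333 mg/mL = 13.3 mg/L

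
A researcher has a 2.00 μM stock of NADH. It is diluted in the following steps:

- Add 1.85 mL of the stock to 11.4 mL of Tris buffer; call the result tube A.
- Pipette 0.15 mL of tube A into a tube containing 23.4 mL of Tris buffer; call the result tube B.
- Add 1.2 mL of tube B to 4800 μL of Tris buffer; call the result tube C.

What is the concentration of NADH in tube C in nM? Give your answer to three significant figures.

0.356 nM

Step 1: 1.85 mL + 11.4 mL = 13.25 mL total → factor 13.25/1.85 = 7.1622
Step 2: 0.15 mL + 23.4 mL = 23.55 mL total → factor 23.55/0.15 = 157
Step 3: 1.2 mL + 4800 μL = 6 mL total → factor 6/1.2 = 5
Overall dilution factor = 7.1622 × 157 × 5 = 5622.3
Final = 2.00 μM / 5622.3 = 0.0003557 μM = 0.356 nM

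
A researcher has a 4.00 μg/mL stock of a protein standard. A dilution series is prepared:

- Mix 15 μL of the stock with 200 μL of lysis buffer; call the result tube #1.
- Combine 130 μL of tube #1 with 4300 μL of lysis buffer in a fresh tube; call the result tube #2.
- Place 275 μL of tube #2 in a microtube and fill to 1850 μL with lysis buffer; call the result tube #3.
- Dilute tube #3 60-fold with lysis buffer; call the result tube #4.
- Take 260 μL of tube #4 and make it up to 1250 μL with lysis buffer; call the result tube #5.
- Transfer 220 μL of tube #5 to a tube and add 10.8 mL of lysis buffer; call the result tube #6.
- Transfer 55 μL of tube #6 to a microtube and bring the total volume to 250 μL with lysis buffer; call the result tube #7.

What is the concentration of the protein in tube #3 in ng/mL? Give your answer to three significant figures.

Step 1: 15 μL + 200 μL = 215 μL total → factor 215/15 = 14.333
Step 2: 130 μL + 4300 μL = 4430 μL total → factor 4430/130 = 34.077
Step 3: 275 μL brought to 1850 μL → factor 1850/275 = 6.7273
Dilution factor through tube #3 = 14.333 × 34.077 × 6.7273 = 3285.8
[tube #3] = 4.00 μg/mL / 3285.8 = 0.001217 μg/mL = 1.22 ng/mL

1.22 ng/mL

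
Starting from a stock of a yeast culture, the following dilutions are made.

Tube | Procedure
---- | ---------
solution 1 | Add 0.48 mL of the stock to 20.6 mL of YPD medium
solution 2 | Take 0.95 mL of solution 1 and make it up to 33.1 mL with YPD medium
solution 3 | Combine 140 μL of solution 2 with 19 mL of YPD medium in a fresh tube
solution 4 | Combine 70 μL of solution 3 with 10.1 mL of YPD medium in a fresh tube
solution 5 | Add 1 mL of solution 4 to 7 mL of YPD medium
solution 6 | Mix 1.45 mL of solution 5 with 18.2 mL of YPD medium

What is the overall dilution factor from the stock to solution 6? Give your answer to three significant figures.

3.29 × 10^9

Step 1: 0.48 mL + 20.6 mL = 21.08 mL total → factor 21.08/0.48 = 43.917
Step 2: 0.95 mL brought to 33.1 mL → factor 33.1/0.95 = 34.842
Step 3: 140 μL + 19 mL = 19140 μL total → factor 19140/140 = 136.71
Step 4: 70 μL + 10.1 mL = 10170 μL total → factor 10170/70 = 145.29
Step 5: 1 mL + 7 mL = 8 mL total → factor 8/1 = 8
Step 6: 1.45 mL + 18.2 mL = 19.65 mL total → factor 19.65/1.45 = 13.552
Overall dilution factor = 43.917 × 34.842 × 136.71 × 145.29 × 8 × 13.552 = 3.295 × 10^9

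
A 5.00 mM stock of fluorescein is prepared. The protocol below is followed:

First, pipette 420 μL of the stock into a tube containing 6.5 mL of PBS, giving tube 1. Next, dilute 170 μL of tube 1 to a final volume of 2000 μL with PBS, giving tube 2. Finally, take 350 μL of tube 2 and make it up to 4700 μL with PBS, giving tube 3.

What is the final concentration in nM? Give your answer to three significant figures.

Step 1: 420 μL + 6.5 mL = 6920 μL total → factor 6920/420 = 16.476
Step 2: 170 μL brought to 2000 μL → factor 2000/170 = 11.765
Step 3: 350 μL brought to 4700 μL → factor 4700/350 = 13.429
Overall dilution factor = 16.476 × 11.765 × 13.429 = 2603
Final = 5.00 mM / 2603 = 0.001921 mM = 1.92 × 10^3 nM

1.92 × 10^3 nM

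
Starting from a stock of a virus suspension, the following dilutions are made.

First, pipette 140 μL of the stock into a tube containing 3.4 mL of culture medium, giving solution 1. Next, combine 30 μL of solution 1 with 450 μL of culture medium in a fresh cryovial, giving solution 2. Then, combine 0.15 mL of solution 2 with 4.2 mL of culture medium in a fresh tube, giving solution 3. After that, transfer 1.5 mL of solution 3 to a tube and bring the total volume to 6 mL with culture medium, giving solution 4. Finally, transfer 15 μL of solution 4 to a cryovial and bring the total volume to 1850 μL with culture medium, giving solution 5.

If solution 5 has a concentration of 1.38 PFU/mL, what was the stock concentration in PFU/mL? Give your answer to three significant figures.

7.99 × 10^6 PFU/mL

Step 1: 140 μL + 3.4 mL = 3540 μL total → factor 3540/140 = 25.286
Step 2: 30 μL + 450 μL = 480 μL total → factor 480/30 = 16
Step 3: 0.15 mL + 4.2 mL = 4.35 mL total → factor 4.35/0.15 = 29
Step 4: 1.5 mL brought to 6 mL → factor 6/1.5 = 4
Step 5: 15 μL brought to 1850 μL → factor 1850/15 = 123.33
Overall dilution factor = 25.286 × 16 × 29 × 4 × 123.33 = 5.7881 × 10^6
Stock = 1.38 PFU/mL × 5.7881 × 10^6 = 7.99 × 10^6 PFU/mL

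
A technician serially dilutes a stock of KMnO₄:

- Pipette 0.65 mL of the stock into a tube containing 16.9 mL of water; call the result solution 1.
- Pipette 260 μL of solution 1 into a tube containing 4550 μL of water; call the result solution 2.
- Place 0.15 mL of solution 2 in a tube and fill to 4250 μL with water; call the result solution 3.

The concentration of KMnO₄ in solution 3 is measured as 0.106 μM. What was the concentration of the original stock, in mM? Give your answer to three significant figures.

1.50 mM

Step 1: 0.65 mL + 16.9 mL = 17.55 mL total → factor 17.55/0.65 = 27
Step 2: 260 μL + 4550 μL = 4810 μL total → factor 4810/260 = 18.5
Step 3: 0.15 mL brought to 4250 μL → factor 4.25/0.15 = 28.333
Overall dilution factor = 27 × 18.5 × 28.333 = 14152
Stock = 0.106 μM × 14152 = 1500 μM = 1.50 mM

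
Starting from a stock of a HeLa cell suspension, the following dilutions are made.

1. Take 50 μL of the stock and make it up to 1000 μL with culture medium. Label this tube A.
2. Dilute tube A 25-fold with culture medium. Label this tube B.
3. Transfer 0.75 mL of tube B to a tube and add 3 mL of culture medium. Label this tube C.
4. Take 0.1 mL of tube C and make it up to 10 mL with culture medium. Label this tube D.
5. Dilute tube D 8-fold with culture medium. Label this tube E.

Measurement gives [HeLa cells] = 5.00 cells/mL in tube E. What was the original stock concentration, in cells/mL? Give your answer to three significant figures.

1.00 × 10^7 cells/mL

Step 1: 50 μL brought to 1000 μL → factor 1000/50 = 20
Step 2: 25-fold → factor 25
Step 3: 0.75 mL + 3 mL = 3.75 mL total → factor 3.75/0.75 = 5
Step 4: 0.1 mL brought to 10 mL → factor 10/0.1 = 100
Step 5: 8-fold → factor 8
Overall dilution factor = 20 × 25 × 5 × 100 × 8 = 2 × 10^6
Stock = 5.00 cells/mL × 2 × 10^6 = 1.00 × 10^7 cells/mL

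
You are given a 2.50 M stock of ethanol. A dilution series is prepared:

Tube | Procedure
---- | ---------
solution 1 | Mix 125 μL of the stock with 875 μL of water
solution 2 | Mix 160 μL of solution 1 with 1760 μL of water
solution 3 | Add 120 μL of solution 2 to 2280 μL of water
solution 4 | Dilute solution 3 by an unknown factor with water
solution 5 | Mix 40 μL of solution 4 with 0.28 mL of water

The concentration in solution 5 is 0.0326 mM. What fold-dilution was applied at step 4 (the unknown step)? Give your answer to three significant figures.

4.99-fold

Step 1: 125 μL + 875 μL = 1000 μL total → factor 1000/125 = 8
Step 2: 160 μL + 1760 μL = 1920 μL total → factor 1920/160 = 12
Step 3: 120 μL + 2280 μL = 2400 μL total → factor 2400/120 = 20
Step 4: unknown factor x
Step 5: 40 μL + 0.28 mL = 320 μL total → factor 320/40 = 8
Product of known-step factors = 15360
Overall factor = 2.50 M / (0.0326 mM) = 76687
x = 76687 / 15360 = 4.99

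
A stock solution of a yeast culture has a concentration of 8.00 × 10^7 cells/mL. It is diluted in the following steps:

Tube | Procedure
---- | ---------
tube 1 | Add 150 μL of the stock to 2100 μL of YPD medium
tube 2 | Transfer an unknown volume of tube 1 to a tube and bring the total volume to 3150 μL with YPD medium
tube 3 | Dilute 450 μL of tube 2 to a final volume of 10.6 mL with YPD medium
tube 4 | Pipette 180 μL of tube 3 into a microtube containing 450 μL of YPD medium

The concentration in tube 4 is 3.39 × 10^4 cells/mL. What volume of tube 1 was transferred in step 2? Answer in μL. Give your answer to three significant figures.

Step 1: 150 μL + 2100 μL = 2250 μL total → factor 2250/150 = 15
Step 2: v brought to 3150 μL → factor = 3150 μL/v
Step 3: 450 μL brought to 10.6 mL → factor 10600/450 = 23.556
Step 4: 180 μL + 450 μL = 630 μL total → factor 630/180 = 3.5
Product of known-step factors = 1236.7
Overall factor = 8.00 × 10^7 cells/mL / (3.39 × 10^4 cells/mL) = 2359.9
Step-2 factor = 2359.9 / 1236.7 = 1.9083
v = 3150 μL / 1.9083 = 1.65 × 10^3 μL

1.65 × 10^3 μL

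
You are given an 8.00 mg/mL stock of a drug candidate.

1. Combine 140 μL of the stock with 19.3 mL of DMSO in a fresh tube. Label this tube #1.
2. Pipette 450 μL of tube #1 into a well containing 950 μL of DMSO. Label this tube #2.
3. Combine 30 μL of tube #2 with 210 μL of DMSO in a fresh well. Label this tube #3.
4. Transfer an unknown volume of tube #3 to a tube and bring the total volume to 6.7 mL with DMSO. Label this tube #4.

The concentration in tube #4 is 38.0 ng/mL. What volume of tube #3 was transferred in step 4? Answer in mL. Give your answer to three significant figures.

Step 1: 140 μL + 19.3 mL = 19440 μL total → factor 19440/140 = 138.86
Step 2: 450 μL + 950 μL = 1400 μL total → factor 1400/450 = 3.1111
Step 3: 30 μL + 210 μL = 240 μL total → factor 240/30 = 8
Step 4: v brought to 6.7 mL → factor = 6.7 mL/v
Product of known-step factors = 3456
Overall factor = 8.00 mg/mL / (38.0 ng/mL) = 2.1053 × 10^5
Step-4 factor = 2.1053 × 10^5 / 3456 = 60.916
v = 6.7 mL / 60.916 = 0.110 mL

0.110 mL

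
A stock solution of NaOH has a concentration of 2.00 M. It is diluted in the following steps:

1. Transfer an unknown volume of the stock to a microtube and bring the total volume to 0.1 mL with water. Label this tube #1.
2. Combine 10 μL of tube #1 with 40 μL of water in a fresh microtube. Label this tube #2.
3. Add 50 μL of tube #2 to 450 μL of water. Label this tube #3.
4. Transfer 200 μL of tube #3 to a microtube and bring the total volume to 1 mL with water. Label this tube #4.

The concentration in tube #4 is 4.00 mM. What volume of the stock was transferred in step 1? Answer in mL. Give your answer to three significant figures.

Step 1: v brought to 0.1 mL → factor = 0.1 mL/v
Step 2: 10 μL + 40 μL = 50 μL total → factor 50/10 = 5
Step 3: 50 μL + 450 μL = 500 μL total → factor 500/50 = 10
Step 4: 200 μL brought to 1 mL → factor 1000/200 = 5
Product of known-step factors = 250
Overall factor = 2.00 M / (4.00 mM) = 500
Step-1 factor = 500 / 250 = 2
v = 0.1 mL / 2 = 0.0500 mL

0.0500 mL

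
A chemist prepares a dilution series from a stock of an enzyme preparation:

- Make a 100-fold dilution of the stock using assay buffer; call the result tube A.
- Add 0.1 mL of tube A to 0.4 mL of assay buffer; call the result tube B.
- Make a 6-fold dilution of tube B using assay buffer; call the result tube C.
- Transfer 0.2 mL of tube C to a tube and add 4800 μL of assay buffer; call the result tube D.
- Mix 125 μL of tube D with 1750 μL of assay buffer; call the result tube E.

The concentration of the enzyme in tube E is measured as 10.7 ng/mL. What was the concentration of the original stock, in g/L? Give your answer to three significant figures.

12.0 g/L

Step 1: 100-fold → factor 100
Step 2: 0.1 mL + 0.4 mL = 0.5 mL total → factor 0.5/0.1 = 5
Step 3: 6-fold → factor 6
Step 4: 0.2 mL + 4800 μL = 5 mL total → factor 5/0.2 = 25
Step 5: 125 μL + 1750 μL = 1875 μL total → factor 1875/125 = 15
Overall dilution factor = 100 × 5 × 6 × 25 × 15 = 1.125 × 10^6
Stock = 10.7 ng/mL × 1.125 × 10^6 = 1.204 × 10^7 ng/mL = 12.0 g/L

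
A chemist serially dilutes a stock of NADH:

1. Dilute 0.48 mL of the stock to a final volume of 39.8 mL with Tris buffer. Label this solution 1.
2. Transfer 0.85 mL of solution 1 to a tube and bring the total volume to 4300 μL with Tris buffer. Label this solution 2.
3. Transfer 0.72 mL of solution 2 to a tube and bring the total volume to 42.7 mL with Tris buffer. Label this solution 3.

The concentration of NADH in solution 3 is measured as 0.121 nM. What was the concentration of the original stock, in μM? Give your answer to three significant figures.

Step 1: 0.48 mL brought to 39.8 mL → factor 39.8/0.48 = 82.917
Step 2: 0.85 mL brought to 4300 μL → factor 4.3/0.85 = 5.0588
Step 3: 0.72 mL brought to 42.7 mL → factor 42.7/0.72 = 59.306
Overall dilution factor = 82.917 × 5.0588 × 59.306 = 24876
Stock = 0.121 nM × 24876 = 3010 nM = 3.01 μM

3.01 μM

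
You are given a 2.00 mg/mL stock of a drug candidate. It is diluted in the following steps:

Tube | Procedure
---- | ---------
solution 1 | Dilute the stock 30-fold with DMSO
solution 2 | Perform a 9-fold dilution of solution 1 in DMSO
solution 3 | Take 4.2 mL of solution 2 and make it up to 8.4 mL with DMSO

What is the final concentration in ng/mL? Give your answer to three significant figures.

3.70 × 10^3 ng/mL

Step 1: 30-fold → factor 30
Step 2: 9-fold → factor 9
Step 3: 4.2 mL brought to 8.4 mL → factor 8.4/4.2 = 2
Overall dilution factor = 30 × 9 × 2 = 540
Final = 2.00 mg/mL / 540 = 0.003704 mg/mL = 3.70 × 10^3 ng/mL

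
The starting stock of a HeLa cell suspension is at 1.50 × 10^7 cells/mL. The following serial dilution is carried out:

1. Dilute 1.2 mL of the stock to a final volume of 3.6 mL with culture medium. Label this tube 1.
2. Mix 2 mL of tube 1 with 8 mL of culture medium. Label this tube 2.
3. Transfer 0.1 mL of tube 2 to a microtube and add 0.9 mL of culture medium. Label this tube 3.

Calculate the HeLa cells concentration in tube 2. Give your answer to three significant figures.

Step 1: 1.2 mL brought to 3.6 mL → factor 3.6/1.2 = 3
Step 2: 2 mL + 8 mL = 10 mL total → factor 10/2 = 5
Dilution factor through tube 2 = 3 × 5 = 15
[tube 2] = 1.50 × 10^7 cells/mL / 15 = 1.00 × 10^6 cells/mL

1.00 × 10^6 cells/mL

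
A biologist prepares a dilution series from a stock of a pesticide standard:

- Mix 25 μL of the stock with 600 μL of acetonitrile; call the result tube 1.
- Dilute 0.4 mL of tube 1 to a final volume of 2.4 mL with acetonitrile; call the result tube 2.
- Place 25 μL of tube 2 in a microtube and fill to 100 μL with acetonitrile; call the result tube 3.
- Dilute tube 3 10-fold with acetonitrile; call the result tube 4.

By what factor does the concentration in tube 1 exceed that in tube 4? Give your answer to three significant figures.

240

Step 1: 25 μL + 600 μL = 625 μL total → factor 625/25 = 25
Step 2: 0.4 mL brought to 2.4 mL → factor 2.4/0.4 = 6
Step 3: 25 μL brought to 100 μL → factor 100/25 = 4
Step 4: 10-fold → factor 10
Dilution factor to tube 1 = 25; to tube 4 = 6000
[tube 1]/[tube 4] = (factor to tube 4)/(factor to tube 1) = 6000/25 = 240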